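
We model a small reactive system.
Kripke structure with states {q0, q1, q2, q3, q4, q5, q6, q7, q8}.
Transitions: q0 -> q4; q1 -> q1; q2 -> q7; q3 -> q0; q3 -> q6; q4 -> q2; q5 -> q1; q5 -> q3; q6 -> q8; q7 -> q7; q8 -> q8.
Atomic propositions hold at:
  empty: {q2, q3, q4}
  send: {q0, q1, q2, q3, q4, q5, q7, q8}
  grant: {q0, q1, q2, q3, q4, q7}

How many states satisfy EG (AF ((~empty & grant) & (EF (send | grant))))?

5

Sat(~empty) = {q0, q1, q5, q6, q7, q8}
Sat(~empty & grant) = {q0, q1, q7}
Sat(send | grant) = {q0, q1, q2, q3, q4, q5, q7, q8}
EF (send | grant): least fixpoint, start Z0 = {q0, q1, q2, q3, q4, q5, q7, q8}, add states with some successor in Z. Z1 = {q0, q1, q2, q3, q4, q5, q6, q7, q8}; fixed.
Sat(EF (send | grant)) = {q0, q1, q2, q3, q4, q5, q6, q7, q8}
Sat((~empty & grant) & (EF (send | grant))) = {q0, q1, q7}
AF ((~empty & grant) & (EF (send | grant))): least fixpoint, start Z0 = {q0, q1, q7}, add states with every successor in Z. Z1 = {q0, q1, q2, q7}; Z2 = {q0, q1, q2, q4, q7}; fixed.
Sat(AF ((~empty & grant) & (EF (send | grant)))) = {q0, q1, q2, q4, q7}
EG (AF ((~empty & grant) & (EF (send | grant)))): greatest fixpoint, start Z0 = {q0, q1, q2, q4, q7}, keep only states in Sat with some successor in Z. Already a fixed point.
Sat(EG (AF ((~empty & grant) & (EF (send | grant))))) = {q0, q1, q2, q4, q7}
|Sat(EG (AF ((~empty & grant) & (EF (send | grant)))))| = |{q0, q1, q2, q4, q7}| = 5.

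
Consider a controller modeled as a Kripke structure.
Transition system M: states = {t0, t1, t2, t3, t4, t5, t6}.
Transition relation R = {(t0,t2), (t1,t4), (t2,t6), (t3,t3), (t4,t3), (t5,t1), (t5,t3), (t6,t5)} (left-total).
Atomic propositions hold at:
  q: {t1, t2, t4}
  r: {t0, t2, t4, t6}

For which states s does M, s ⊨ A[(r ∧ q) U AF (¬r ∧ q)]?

Sat(r ∧ q) = {t2, t4}
Sat(¬r) = {t1, t3, t5}
Sat(¬r ∧ q) = {t1}
AF (¬r ∧ q): least fixpoint, start Z0 = {t1}, add states with every successor in Z. Already a fixed point.
Sat(AF (¬r ∧ q)) = {t1}
A[(r ∧ q) U AF (¬r ∧ q)]: least fixpoint, start Z0 = Sat(AF (¬r ∧ q)) = {t1}, add states in Sat(r ∧ q) with every successor in Z. Already a fixed point.
Sat(A[(r ∧ q) U AF (¬r ∧ q)]) = {t1}

{t1}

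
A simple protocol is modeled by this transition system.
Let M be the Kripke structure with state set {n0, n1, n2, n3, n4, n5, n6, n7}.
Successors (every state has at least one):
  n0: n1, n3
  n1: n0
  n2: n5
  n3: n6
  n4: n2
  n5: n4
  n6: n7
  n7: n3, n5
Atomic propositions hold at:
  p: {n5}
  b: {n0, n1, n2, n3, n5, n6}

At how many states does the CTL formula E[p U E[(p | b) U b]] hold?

Sat(p | b) = {n0, n1, n2, n3, n5, n6}
E[(p | b) U b]: least fixpoint, start Z0 = Sat(b) = {n0, n1, n2, n3, n5, n6}, add states in Sat(p | b) with some successor in Z. Already a fixed point.
Sat(E[(p | b) U b]) = {n0, n1, n2, n3, n5, n6}
E[p U E[(p | b) U b]]: least fixpoint, start Z0 = Sat(E[(p | b) U b]) = {n0, n1, n2, n3, n5, n6}, add states in Sat(p) with some successor in Z. Already a fixed point.
Sat(E[p U E[(p | b) U b]]) = {n0, n1, n2, n3, n5, n6}
|Sat(E[p U E[(p | b) U b]])| = |{n0, n1, n2, n3, n5, n6}| = 6.

6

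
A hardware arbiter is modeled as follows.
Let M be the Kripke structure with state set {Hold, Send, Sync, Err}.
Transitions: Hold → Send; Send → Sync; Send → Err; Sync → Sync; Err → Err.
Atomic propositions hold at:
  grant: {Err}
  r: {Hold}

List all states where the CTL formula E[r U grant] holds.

E[r U grant]: least fixpoint, start Z0 = Sat(grant) = {Err}, add states in Sat(r) with some successor in Z. Already a fixed point.
Sat(E[r U grant]) = {Err}

{Err}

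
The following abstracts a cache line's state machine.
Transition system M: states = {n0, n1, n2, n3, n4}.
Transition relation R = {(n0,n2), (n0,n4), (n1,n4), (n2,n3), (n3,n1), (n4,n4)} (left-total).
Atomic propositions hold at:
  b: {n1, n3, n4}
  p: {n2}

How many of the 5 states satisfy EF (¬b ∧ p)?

2

Sat(¬b) = {n0, n2}
Sat(¬b ∧ p) = {n2}
EF (¬b ∧ p): least fixpoint, start Z0 = {n2}, add states with some successor in Z. Z1 = {n0, n2}; fixed.
Sat(EF (¬b ∧ p)) = {n0, n2}
|Sat(EF (¬b ∧ p))| = |{n0, n2}| = 2.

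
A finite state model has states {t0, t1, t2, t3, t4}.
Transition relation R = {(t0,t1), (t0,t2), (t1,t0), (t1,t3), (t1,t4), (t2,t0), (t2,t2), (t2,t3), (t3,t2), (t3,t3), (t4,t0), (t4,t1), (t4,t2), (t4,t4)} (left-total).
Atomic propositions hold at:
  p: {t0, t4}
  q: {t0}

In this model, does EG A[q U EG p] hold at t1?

EG p: greatest fixpoint, start Z0 = {t0, t4}, keep only states in Sat with some successor in Z. Z1 = {t4}; fixed.
Sat(EG p) = {t4}
A[q U EG p]: least fixpoint, start Z0 = Sat(EG p) = {t4}, add states in Sat(q) with every successor in Z. Already a fixed point.
Sat(A[q U EG p]) = {t4}
EG A[q U EG p]: greatest fixpoint, start Z0 = {t4}, keep only states in Sat with some successor in Z. Already a fixed point.
Sat(EG A[q U EG p]) = {t4}
t1 ∉ Sat(EG A[q U EG p]) = {t4}, so the formula does not hold at t1.

No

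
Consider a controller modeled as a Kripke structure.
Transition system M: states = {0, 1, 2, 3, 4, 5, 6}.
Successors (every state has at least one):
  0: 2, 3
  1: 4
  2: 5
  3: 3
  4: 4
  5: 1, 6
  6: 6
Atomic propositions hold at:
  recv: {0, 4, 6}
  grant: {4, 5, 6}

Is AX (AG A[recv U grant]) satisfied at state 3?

No

A[recv U grant]: least fixpoint, start Z0 = Sat(grant) = {4, 5, 6}, add states in Sat(recv) with every successor in Z. Already a fixed point.
Sat(A[recv U grant]) = {4, 5, 6}
AG A[recv U grant]: greatest fixpoint, start Z0 = {4, 5, 6}, keep only states in Sat with every successor in Z. Z1 = {4, 6}; fixed.
Sat(AG A[recv U grant]) = {4, 6}
Sat(AX (AG A[recv U grant])) = {s : every successor in {4, 6}} = {1, 4, 6}
3 ∉ Sat(AX (AG A[recv U grant])) = {1, 4, 6}, so the formula does not hold at 3.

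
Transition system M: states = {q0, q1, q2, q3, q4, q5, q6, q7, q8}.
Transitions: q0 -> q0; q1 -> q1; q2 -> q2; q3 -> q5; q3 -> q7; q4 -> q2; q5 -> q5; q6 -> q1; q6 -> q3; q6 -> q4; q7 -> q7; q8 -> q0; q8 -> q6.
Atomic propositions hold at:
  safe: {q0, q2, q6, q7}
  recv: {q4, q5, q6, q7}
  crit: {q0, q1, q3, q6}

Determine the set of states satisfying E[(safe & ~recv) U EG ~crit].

Sat(~recv) = {q0, q1, q2, q3, q8}
Sat(safe & ~recv) = {q0, q2}
Sat(~crit) = {q2, q4, q5, q7, q8}
EG ~crit: greatest fixpoint, start Z0 = {q2, q4, q5, q7, q8}, keep only states in Sat with some successor in Z. Z1 = {q2, q4, q5, q7}; fixed.
Sat(EG ~crit) = {q2, q4, q5, q7}
E[(safe & ~recv) U EG ~crit]: least fixpoint, start Z0 = Sat(EG ~crit) = {q2, q4, q5, q7}, add states in Sat(safe & ~recv) with some successor in Z. Already a fixed point.
Sat(E[(safe & ~recv) U EG ~crit]) = {q2, q4, q5, q7}

{q2, q4, q5, q7}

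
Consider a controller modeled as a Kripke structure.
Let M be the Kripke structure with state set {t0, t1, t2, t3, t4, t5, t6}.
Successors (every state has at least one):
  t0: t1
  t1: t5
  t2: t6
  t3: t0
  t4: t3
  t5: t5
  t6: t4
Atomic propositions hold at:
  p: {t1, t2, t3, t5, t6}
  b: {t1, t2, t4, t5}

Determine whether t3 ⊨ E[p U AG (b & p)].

Sat(b & p) = {t1, t2, t5}
AG (b & p): greatest fixpoint, start Z0 = {t1, t2, t5}, keep only states in Sat with every successor in Z. Z1 = {t1, t5}; fixed.
Sat(AG (b & p)) = {t1, t5}
E[p U AG (b & p)]: least fixpoint, start Z0 = Sat(AG (b & p)) = {t1, t5}, add states in Sat(p) with some successor in Z. Already a fixed point.
Sat(E[p U AG (b & p)]) = {t1, t5}
t3 ∉ Sat(E[p U AG (b & p)]) = {t1, t5}, so the formula does not hold at t3.

No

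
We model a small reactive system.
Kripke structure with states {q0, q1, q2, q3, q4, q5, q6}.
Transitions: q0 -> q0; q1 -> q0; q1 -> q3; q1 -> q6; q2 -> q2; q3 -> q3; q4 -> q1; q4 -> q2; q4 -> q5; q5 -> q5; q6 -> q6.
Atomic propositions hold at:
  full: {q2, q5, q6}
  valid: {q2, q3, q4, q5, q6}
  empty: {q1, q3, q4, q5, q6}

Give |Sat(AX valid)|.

Sat(AX valid) = {s : every successor in {q2, q3, q4, q5, q6}} = {q2, q3, q5, q6}
|Sat(AX valid)| = |{q2, q3, q5, q6}| = 4.

4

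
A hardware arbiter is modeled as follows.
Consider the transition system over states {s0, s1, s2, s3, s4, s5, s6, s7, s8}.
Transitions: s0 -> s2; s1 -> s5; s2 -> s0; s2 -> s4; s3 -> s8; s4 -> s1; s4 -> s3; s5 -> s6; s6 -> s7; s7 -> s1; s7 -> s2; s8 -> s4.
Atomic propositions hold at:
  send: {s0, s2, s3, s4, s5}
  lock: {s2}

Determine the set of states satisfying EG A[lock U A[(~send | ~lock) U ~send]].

{s1, s3, s4, s5, s6, s7, s8}

Sat(~send) = {s1, s6, s7, s8}
Sat(~lock) = {s0, s1, s3, s4, s5, s6, s7, s8}
Sat(~send | ~lock) = {s0, s1, s3, s4, s5, s6, s7, s8}
A[(~send | ~lock) U ~send]: least fixpoint, start Z0 = Sat(~send) = {s1, s6, s7, s8}, add states in Sat(~send | ~lock) with every successor in Z. Z1 = {s1, s3, s5, s6, s7, s8}; Z2 = {s1, s3, s4, s5, s6, s7, s8}; fixed.
Sat(A[(~send | ~lock) U ~send]) = {s1, s3, s4, s5, s6, s7, s8}
A[lock U A[(~send | ~lock) U ~send]]: least fixpoint, start Z0 = Sat(A[(~send | ~lock) U ~send]) = {s1, s3, s4, s5, s6, s7, s8}, add states in Sat(lock) with every successor in Z. Already a fixed point.
Sat(A[lock U A[(~send | ~lock) U ~send]]) = {s1, s3, s4, s5, s6, s7, s8}
EG A[lock U A[(~send | ~lock) U ~send]]: greatest fixpoint, start Z0 = {s1, s3, s4, s5, s6, s7, s8}, keep only states in Sat with some successor in Z. Already a fixed point.
Sat(EG A[lock U A[(~send | ~lock) U ~send]]) = {s1, s3, s4, s5, s6, s7, s8}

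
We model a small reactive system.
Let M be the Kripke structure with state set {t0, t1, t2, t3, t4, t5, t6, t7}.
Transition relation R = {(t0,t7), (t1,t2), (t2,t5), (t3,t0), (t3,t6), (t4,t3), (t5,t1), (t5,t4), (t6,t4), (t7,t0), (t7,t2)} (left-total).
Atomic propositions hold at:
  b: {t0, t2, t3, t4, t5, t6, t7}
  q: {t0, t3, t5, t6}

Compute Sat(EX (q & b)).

Sat(q & b) = {t0, t3, t5, t6}
Sat(EX (q & b)) = {s : some successor in {t0, t3, t5, t6}} = {t2, t3, t4, t7}

{t2, t3, t4, t7}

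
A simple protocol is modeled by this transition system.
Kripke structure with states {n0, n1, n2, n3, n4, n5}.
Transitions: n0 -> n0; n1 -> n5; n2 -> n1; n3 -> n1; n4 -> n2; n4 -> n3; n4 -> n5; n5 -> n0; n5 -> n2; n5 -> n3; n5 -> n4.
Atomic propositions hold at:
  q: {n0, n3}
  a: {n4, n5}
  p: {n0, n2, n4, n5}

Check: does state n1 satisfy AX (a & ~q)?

Yes

Sat(~q) = {n1, n2, n4, n5}
Sat(a & ~q) = {n4, n5}
Sat(AX (a & ~q)) = {s : every successor in {n4, n5}} = {n1}
n1 ∈ Sat(AX (a & ~q)) = {n1}, so the formula holds at n1.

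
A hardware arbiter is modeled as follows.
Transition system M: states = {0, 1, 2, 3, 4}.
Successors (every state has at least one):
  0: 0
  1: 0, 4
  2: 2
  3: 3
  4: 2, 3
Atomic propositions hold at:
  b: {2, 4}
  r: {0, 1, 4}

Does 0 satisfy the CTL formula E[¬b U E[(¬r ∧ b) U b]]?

No

Sat(¬b) = {0, 1, 3}
Sat(¬r) = {2, 3}
Sat(¬r ∧ b) = {2}
E[(¬r ∧ b) U b]: least fixpoint, start Z0 = Sat(b) = {2, 4}, add states in Sat(¬r ∧ b) with some successor in Z. Already a fixed point.
Sat(E[(¬r ∧ b) U b]) = {2, 4}
E[¬b U E[(¬r ∧ b) U b]]: least fixpoint, start Z0 = Sat(E[(¬r ∧ b) U b]) = {2, 4}, add states in Sat(¬b) with some successor in Z. Z1 = {1, 2, 4}; fixed.
Sat(E[¬b U E[(¬r ∧ b) U b]]) = {1, 2, 4}
0 ∉ Sat(E[¬b U E[(¬r ∧ b) U b]]) = {1, 2, 4}, so the formula does not hold at 0.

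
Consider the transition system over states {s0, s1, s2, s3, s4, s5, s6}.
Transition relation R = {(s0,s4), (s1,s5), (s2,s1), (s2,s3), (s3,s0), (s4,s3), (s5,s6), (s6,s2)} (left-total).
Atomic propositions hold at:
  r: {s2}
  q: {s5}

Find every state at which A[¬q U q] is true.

{s1, s5}

Sat(¬q) = {s0, s1, s2, s3, s4, s6}
A[¬q U q]: least fixpoint, start Z0 = Sat(q) = {s5}, add states in Sat(¬q) with every successor in Z. Z1 = {s1, s5}; fixed.
Sat(A[¬q U q]) = {s1, s5}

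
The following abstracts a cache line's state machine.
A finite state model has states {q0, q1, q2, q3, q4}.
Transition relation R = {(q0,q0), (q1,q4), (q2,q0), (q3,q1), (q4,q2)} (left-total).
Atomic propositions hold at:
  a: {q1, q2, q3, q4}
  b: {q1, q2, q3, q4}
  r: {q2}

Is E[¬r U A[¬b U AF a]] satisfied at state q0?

Sat(¬r) = {q0, q1, q3, q4}
Sat(¬b) = {q0}
AF a: least fixpoint, start Z0 = {q1, q2, q3, q4}, add states with every successor in Z. Already a fixed point.
Sat(AF a) = {q1, q2, q3, q4}
A[¬b U AF a]: least fixpoint, start Z0 = Sat(AF a) = {q1, q2, q3, q4}, add states in Sat(¬b) with every successor in Z. Already a fixed point.
Sat(A[¬b U AF a]) = {q1, q2, q3, q4}
E[¬r U A[¬b U AF a]]: least fixpoint, start Z0 = Sat(A[¬b U AF a]) = {q1, q2, q3, q4}, add states in Sat(¬r) with some successor in Z. Already a fixed point.
Sat(E[¬r U A[¬b U AF a]]) = {q1, q2, q3, q4}
q0 ∉ Sat(E[¬r U A[¬b U AF a]]) = {q1, q2, q3, q4}, so the formula does not hold at q0.

No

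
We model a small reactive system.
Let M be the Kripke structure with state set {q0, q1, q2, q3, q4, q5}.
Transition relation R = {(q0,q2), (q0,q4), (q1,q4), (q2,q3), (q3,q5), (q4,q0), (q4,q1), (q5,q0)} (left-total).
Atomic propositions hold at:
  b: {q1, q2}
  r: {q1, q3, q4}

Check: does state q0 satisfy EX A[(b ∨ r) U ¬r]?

Yes

Sat(b ∨ r) = {q1, q2, q3, q4}
Sat(¬r) = {q0, q2, q5}
A[(b ∨ r) U ¬r]: least fixpoint, start Z0 = Sat(¬r) = {q0, q2, q5}, add states in Sat(b ∨ r) with every successor in Z. Z1 = {q0, q2, q3, q5}; fixed.
Sat(A[(b ∨ r) U ¬r]) = {q0, q2, q3, q5}
Sat(EX A[(b ∨ r) U ¬r]) = {s : some successor in {q0, q2, q3, q5}} = {q0, q2, q3, q4, q5}
q0 ∈ Sat(EX A[(b ∨ r) U ¬r]) = {q0, q2, q3, q4, q5}, so the formula holds at q0.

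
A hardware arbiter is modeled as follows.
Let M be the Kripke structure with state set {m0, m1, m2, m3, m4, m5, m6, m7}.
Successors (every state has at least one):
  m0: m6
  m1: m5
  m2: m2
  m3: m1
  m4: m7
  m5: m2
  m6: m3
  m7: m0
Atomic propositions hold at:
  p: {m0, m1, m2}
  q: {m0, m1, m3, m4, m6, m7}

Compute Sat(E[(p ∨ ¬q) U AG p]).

Sat(¬q) = {m2, m5}
Sat(p ∨ ¬q) = {m0, m1, m2, m5}
AG p: greatest fixpoint, start Z0 = {m0, m1, m2}, keep only states in Sat with every successor in Z. Z1 = {m2}; fixed.
Sat(AG p) = {m2}
E[(p ∨ ¬q) U AG p]: least fixpoint, start Z0 = Sat(AG p) = {m2}, add states in Sat(p ∨ ¬q) with some successor in Z. Z1 = {m2, m5}; Z2 = {m1, m2, m5}; fixed.
Sat(E[(p ∨ ¬q) U AG p]) = {m1, m2, m5}

{m1, m2, m5}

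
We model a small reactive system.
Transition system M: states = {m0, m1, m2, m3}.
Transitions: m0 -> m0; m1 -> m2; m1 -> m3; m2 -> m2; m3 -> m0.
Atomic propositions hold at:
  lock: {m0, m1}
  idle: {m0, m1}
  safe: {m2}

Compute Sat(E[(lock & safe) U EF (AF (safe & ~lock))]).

Sat(lock & safe) = ∅
Sat(~lock) = {m2, m3}
Sat(safe & ~lock) = {m2}
AF (safe & ~lock): least fixpoint, start Z0 = {m2}, add states with every successor in Z. Already a fixed point.
Sat(AF (safe & ~lock)) = {m2}
EF (AF (safe & ~lock)): least fixpoint, start Z0 = {m2}, add states with some successor in Z. Z1 = {m1, m2}; fixed.
Sat(EF (AF (safe & ~lock))) = {m1, m2}
E[(lock & safe) U EF (AF (safe & ~lock))]: least fixpoint, start Z0 = Sat(EF (AF (safe & ~lock))) = {m1, m2}, add states in Sat(lock & safe) with some successor in Z. Already a fixed point.
Sat(E[(lock & safe) U EF (AF (safe & ~lock))]) = {m1, m2}

{m1, m2}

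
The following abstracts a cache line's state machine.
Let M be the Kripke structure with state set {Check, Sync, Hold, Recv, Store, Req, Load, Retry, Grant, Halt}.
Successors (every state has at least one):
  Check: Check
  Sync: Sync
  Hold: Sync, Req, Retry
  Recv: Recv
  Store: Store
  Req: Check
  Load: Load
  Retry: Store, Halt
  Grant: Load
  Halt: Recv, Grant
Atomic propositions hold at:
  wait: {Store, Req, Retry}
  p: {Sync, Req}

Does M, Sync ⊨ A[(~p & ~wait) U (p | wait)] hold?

Sat(~p) = {Check, Hold, Recv, Store, Load, Retry, Grant, Halt}
Sat(~wait) = {Check, Sync, Hold, Recv, Load, Grant, Halt}
Sat(~p & ~wait) = {Check, Hold, Recv, Load, Grant, Halt}
Sat(p | wait) = {Sync, Store, Req, Retry}
A[(~p & ~wait) U (p | wait)]: least fixpoint, start Z0 = Sat((p | wait)) = {Sync, Store, Req, Retry}, add states in Sat(~p & ~wait) with every successor in Z. Z1 = {Sync, Hold, Store, Req, Retry}; fixed.
Sat(A[(~p & ~wait) U (p | wait)]) = {Sync, Hold, Store, Req, Retry}
Sync ∈ Sat(A[(~p & ~wait) U (p | wait)]) = {Sync, Hold, Store, Req, Retry}, so the formula holds at Sync.

Yes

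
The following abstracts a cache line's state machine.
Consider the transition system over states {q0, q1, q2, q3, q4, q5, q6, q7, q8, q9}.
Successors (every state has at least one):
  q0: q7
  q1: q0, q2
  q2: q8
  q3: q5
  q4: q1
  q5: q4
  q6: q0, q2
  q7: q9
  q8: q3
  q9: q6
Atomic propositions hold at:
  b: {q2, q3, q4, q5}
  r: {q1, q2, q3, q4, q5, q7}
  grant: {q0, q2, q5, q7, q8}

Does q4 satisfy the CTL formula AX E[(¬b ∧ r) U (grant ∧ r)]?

Sat(¬b) = {q0, q1, q6, q7, q8, q9}
Sat(¬b ∧ r) = {q1, q7}
Sat(grant ∧ r) = {q2, q5, q7}
E[(¬b ∧ r) U (grant ∧ r)]: least fixpoint, start Z0 = Sat((grant ∧ r)) = {q2, q5, q7}, add states in Sat(¬b ∧ r) with some successor in Z. Z1 = {q1, q2, q5, q7}; fixed.
Sat(E[(¬b ∧ r) U (grant ∧ r)]) = {q1, q2, q5, q7}
Sat(AX E[(¬b ∧ r) U (grant ∧ r)]) = {s : every successor in {q1, q2, q5, q7}} = {q0, q3, q4}
q4 ∈ Sat(AX E[(¬b ∧ r) U (grant ∧ r)]) = {q0, q3, q4}, so the formula holds at q4.

Yes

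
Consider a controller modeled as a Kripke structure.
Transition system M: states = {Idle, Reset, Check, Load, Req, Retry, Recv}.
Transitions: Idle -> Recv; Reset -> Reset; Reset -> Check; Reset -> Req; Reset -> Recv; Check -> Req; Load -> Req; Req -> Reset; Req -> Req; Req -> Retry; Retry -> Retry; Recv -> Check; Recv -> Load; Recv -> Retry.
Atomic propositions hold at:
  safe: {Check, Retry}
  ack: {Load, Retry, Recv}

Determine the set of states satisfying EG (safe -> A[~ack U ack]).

{Idle, Reset, Load, Req, Retry, Recv}

Sat(~ack) = {Idle, Reset, Check, Req}
A[~ack U ack]: least fixpoint, start Z0 = Sat(ack) = {Load, Retry, Recv}, add states in Sat(~ack) with every successor in Z. Z1 = {Idle, Load, Retry, Recv}; fixed.
Sat(A[~ack U ack]) = {Idle, Load, Retry, Recv}
Sat(safe -> A[~ack U ack]) = {Idle, Reset, Load, Req, Retry, Recv}
EG (safe -> A[~ack U ack]): greatest fixpoint, start Z0 = {Idle, Reset, Load, Req, Retry, Recv}, keep only states in Sat with some successor in Z. Already a fixed point.
Sat(EG (safe -> A[~ack U ack])) = {Idle, Reset, Load, Req, Retry, Recv}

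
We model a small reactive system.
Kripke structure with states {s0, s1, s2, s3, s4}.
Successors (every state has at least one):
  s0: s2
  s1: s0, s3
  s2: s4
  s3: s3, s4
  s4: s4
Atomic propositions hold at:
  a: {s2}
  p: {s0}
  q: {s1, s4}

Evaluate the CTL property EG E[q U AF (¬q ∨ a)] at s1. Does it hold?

Sat(¬q) = {s0, s2, s3}
Sat(¬q ∨ a) = {s0, s2, s3}
AF (¬q ∨ a): least fixpoint, start Z0 = {s0, s2, s3}, add states with every successor in Z. Z1 = {s0, s1, s2, s3}; fixed.
Sat(AF (¬q ∨ a)) = {s0, s1, s2, s3}
E[q U AF (¬q ∨ a)]: least fixpoint, start Z0 = Sat(AF (¬q ∨ a)) = {s0, s1, s2, s3}, add states in Sat(q) with some successor in Z. Already a fixed point.
Sat(E[q U AF (¬q ∨ a)]) = {s0, s1, s2, s3}
EG E[q U AF (¬q ∨ a)]: greatest fixpoint, start Z0 = {s0, s1, s2, s3}, keep only states in Sat with some successor in Z. Z1 = {s0, s1, s3}; Z2 = {s1, s3}; fixed.
Sat(EG E[q U AF (¬q ∨ a)]) = {s1, s3}
s1 ∈ Sat(EG E[q U AF (¬q ∨ a)]) = {s1, s3}, so the formula holds at s1.

Yes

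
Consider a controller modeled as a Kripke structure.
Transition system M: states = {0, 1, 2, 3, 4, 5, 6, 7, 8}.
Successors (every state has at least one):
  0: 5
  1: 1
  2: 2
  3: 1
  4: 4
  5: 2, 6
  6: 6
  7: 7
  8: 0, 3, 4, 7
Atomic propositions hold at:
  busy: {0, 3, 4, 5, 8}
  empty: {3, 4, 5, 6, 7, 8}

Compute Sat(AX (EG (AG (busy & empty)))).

Sat(busy & empty) = {3, 4, 5, 8}
AG (busy & empty): greatest fixpoint, start Z0 = {3, 4, 5, 8}, keep only states in Sat with every successor in Z. Z1 = {4}; fixed.
Sat(AG (busy & empty)) = {4}
EG (AG (busy & empty)): greatest fixpoint, start Z0 = {4}, keep only states in Sat with some successor in Z. Already a fixed point.
Sat(EG (AG (busy & empty))) = {4}
Sat(AX (EG (AG (busy & empty)))) = {s : every successor in {4}} = {4}

{4}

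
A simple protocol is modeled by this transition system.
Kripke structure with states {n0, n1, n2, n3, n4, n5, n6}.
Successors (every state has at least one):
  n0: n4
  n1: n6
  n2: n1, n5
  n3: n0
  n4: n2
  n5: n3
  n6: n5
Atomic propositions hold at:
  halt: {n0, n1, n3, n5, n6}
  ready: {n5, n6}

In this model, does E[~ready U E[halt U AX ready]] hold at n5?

No

Sat(~ready) = {n0, n1, n2, n3, n4}
Sat(AX ready) = {s : every successor in {n5, n6}} = {n1, n6}
E[halt U AX ready]: least fixpoint, start Z0 = Sat(AX ready) = {n1, n6}, add states in Sat(halt) with some successor in Z. Already a fixed point.
Sat(E[halt U AX ready]) = {n1, n6}
E[~ready U E[halt U AX ready]]: least fixpoint, start Z0 = Sat(E[halt U AX ready]) = {n1, n6}, add states in Sat(~ready) with some successor in Z. Z1 = {n1, n2, n6}; Z2 = {n1, n2, n4, n6}; Z3 = {n0, n1, n2, n4, n6}; Z4 = {n0, n1, n2, n3, n4, n6}; fixed.
Sat(E[~ready U E[halt U AX ready]]) = {n0, n1, n2, n3, n4, n6}
n5 ∉ Sat(E[~ready U E[halt U AX ready]]) = {n0, n1, n2, n3, n4, n6}, so the formula does not hold at n5.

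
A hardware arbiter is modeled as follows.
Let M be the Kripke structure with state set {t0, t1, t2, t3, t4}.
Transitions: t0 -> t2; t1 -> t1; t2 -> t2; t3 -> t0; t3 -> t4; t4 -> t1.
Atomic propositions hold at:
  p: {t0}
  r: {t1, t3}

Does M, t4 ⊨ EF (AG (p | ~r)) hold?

No

Sat(~r) = {t0, t2, t4}
Sat(p | ~r) = {t0, t2, t4}
AG (p | ~r): greatest fixpoint, start Z0 = {t0, t2, t4}, keep only states in Sat with every successor in Z. Z1 = {t0, t2}; fixed.
Sat(AG (p | ~r)) = {t0, t2}
EF (AG (p | ~r)): least fixpoint, start Z0 = {t0, t2}, add states with some successor in Z. Z1 = {t0, t2, t3}; fixed.
Sat(EF (AG (p | ~r))) = {t0, t2, t3}
t4 ∉ Sat(EF (AG (p | ~r))) = {t0, t2, t3}, so the formula does not hold at t4.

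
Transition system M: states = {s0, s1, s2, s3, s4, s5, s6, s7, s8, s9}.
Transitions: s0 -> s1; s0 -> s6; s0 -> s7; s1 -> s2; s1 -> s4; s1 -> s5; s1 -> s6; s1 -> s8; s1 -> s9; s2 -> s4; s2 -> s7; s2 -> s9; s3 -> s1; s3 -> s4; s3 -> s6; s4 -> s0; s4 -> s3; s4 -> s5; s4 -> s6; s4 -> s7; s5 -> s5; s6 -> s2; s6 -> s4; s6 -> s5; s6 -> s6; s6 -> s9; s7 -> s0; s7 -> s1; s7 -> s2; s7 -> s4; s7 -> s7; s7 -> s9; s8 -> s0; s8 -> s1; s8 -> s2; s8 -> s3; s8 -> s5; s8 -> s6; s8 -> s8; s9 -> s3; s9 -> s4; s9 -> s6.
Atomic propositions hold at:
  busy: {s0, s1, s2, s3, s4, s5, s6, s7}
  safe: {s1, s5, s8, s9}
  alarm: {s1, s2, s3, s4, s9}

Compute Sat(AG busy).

AG busy: greatest fixpoint, start Z0 = {s0, s1, s2, s3, s4, s5, s6, s7}, keep only states in Sat with every successor in Z. Z1 = {s0, s3, s4, s5}; Z2 = {s5}; fixed.
Sat(AG busy) = {s5}

{s5}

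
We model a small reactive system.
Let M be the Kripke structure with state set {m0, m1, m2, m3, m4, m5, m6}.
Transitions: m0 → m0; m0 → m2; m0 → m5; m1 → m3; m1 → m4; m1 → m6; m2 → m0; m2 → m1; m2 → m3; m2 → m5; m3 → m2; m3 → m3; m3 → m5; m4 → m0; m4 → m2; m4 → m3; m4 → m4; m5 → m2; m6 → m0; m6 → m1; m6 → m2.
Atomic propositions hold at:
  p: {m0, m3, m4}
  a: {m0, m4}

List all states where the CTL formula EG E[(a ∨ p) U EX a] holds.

Sat(a ∨ p) = {m0, m3, m4}
Sat(EX a) = {s : some successor in {m0, m4}} = {m0, m1, m2, m4, m6}
E[(a ∨ p) U EX a]: least fixpoint, start Z0 = Sat(EX a) = {m0, m1, m2, m4, m6}, add states in Sat(a ∨ p) with some successor in Z. Z1 = {m0, m1, m2, m3, m4, m6}; fixed.
Sat(E[(a ∨ p) U EX a]) = {m0, m1, m2, m3, m4, m6}
EG E[(a ∨ p) U EX a]: greatest fixpoint, start Z0 = {m0, m1, m2, m3, m4, m6}, keep only states in Sat with some successor in Z. Already a fixed point.
Sat(EG E[(a ∨ p) U EX a]) = {m0, m1, m2, m3, m4, m6}

{m0, m1, m2, m3, m4, m6}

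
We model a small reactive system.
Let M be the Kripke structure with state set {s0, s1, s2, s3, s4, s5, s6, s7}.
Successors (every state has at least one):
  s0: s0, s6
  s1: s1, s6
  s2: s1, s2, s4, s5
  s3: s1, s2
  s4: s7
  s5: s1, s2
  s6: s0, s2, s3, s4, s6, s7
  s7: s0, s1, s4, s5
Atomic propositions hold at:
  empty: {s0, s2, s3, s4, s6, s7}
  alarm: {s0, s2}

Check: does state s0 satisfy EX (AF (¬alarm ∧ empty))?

Sat(¬alarm) = {s1, s3, s4, s5, s6, s7}
Sat(¬alarm ∧ empty) = {s3, s4, s6, s7}
AF (¬alarm ∧ empty): least fixpoint, start Z0 = {s3, s4, s6, s7}, add states with every successor in Z. Already a fixed point.
Sat(AF (¬alarm ∧ empty)) = {s3, s4, s6, s7}
Sat(EX (AF (¬alarm ∧ empty))) = {s : some successor in {s3, s4, s6, s7}} = {s0, s1, s2, s4, s6, s7}
s0 ∈ Sat(EX (AF (¬alarm ∧ empty))) = {s0, s1, s2, s4, s6, s7}, so the formula holds at s0.

Yes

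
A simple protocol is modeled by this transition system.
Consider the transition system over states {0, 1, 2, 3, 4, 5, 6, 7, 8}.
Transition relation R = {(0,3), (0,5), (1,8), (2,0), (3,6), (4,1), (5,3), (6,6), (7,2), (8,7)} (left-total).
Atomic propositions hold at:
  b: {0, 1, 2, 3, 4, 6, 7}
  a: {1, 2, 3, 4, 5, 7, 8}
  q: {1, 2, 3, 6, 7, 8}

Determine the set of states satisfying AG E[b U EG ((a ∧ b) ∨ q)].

Sat(a ∧ b) = {1, 2, 3, 4, 7}
Sat((a ∧ b) ∨ q) = {1, 2, 3, 4, 6, 7, 8}
EG ((a ∧ b) ∨ q): greatest fixpoint, start Z0 = {1, 2, 3, 4, 6, 7, 8}, keep only states in Sat with some successor in Z. Z1 = {1, 3, 4, 6, 7, 8}; Z2 = {1, 3, 4, 6, 8}; Z3 = {1, 3, 4, 6}; Z4 = {3, 4, 6}; Z5 = {3, 6}; fixed.
Sat(EG ((a ∧ b) ∨ q)) = {3, 6}
E[b U EG ((a ∧ b) ∨ q)]: least fixpoint, start Z0 = Sat(EG ((a ∧ b) ∨ q)) = {3, 6}, add states in Sat(b) with some successor in Z. Z1 = {0, 3, 6}; Z2 = {0, 2, 3, 6}; Z3 = {0, 2, 3, 6, 7}; fixed.
Sat(E[b U EG ((a ∧ b) ∨ q)]) = {0, 2, 3, 6, 7}
AG E[b U EG ((a ∧ b) ∨ q)]: greatest fixpoint, start Z0 = {0, 2, 3, 6, 7}, keep only states in Sat with every successor in Z. Z1 = {2, 3, 6, 7}; Z2 = {3, 6, 7}; Z3 = {3, 6}; fixed.
Sat(AG E[b U EG ((a ∧ b) ∨ q)]) = {3, 6}

{3, 6}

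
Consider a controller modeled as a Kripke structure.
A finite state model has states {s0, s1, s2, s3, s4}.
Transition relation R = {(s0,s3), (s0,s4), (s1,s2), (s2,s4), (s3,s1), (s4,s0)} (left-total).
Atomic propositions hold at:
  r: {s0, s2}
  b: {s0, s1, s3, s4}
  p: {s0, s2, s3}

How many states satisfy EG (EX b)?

3

Sat(EX b) = {s : some successor in {s0, s1, s3, s4}} = {s0, s2, s3, s4}
EG (EX b): greatest fixpoint, start Z0 = {s0, s2, s3, s4}, keep only states in Sat with some successor in Z. Z1 = {s0, s2, s4}; fixed.
Sat(EG (EX b)) = {s0, s2, s4}
|Sat(EG (EX b))| = |{s0, s2, s4}| = 3.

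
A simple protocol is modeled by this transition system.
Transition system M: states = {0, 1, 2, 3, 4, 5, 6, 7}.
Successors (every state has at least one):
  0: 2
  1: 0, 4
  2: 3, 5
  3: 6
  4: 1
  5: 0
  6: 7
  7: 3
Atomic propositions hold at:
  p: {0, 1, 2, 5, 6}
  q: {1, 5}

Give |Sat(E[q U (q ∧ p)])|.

Sat(q ∧ p) = {1, 5}
E[q U (q ∧ p)]: least fixpoint, start Z0 = Sat((q ∧ p)) = {1, 5}, add states in Sat(q) with some successor in Z. Already a fixed point.
Sat(E[q U (q ∧ p)]) = {1, 5}
|Sat(E[q U (q ∧ p)])| = |{1, 5}| = 2.

2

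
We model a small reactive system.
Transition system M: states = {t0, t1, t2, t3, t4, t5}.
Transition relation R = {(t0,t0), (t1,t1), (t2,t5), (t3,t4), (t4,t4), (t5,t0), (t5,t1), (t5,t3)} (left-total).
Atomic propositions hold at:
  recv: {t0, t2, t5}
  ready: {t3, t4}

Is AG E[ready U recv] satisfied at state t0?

Yes

E[ready U recv]: least fixpoint, start Z0 = Sat(recv) = {t0, t2, t5}, add states in Sat(ready) with some successor in Z. Already a fixed point.
Sat(E[ready U recv]) = {t0, t2, t5}
AG E[ready U recv]: greatest fixpoint, start Z0 = {t0, t2, t5}, keep only states in Sat with every successor in Z. Z1 = {t0, t2}; Z2 = {t0}; fixed.
Sat(AG E[ready U recv]) = {t0}
t0 ∈ Sat(AG E[ready U recv]) = {t0}, so the formula holds at t0.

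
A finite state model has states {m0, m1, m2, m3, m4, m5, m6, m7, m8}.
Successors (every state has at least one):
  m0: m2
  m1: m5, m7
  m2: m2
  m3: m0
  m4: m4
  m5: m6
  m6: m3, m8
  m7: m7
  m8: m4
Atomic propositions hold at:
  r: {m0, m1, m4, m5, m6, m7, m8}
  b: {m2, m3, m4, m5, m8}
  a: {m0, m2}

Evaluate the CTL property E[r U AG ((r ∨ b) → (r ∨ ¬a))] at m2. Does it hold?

No

Sat(r ∨ b) = {m0, m1, m2, m3, m4, m5, m6, m7, m8}
Sat(¬a) = {m1, m3, m4, m5, m6, m7, m8}
Sat(r ∨ ¬a) = {m0, m1, m3, m4, m5, m6, m7, m8}
Sat((r ∨ b) → (r ∨ ¬a)) = {m0, m1, m3, m4, m5, m6, m7, m8}
AG ((r ∨ b) → (r ∨ ¬a)): greatest fixpoint, start Z0 = {m0, m1, m3, m4, m5, m6, m7, m8}, keep only states in Sat with every successor in Z. Z1 = {m1, m3, m4, m5, m6, m7, m8}; Z2 = {m1, m4, m5, m6, m7, m8}; Z3 = {m1, m4, m5, m7, m8}; Z4 = {m1, m4, m7, m8}; Z5 = {m4, m7, m8}; fixed.
Sat(AG ((r ∨ b) → (r ∨ ¬a))) = {m4, m7, m8}
E[r U AG ((r ∨ b) → (r ∨ ¬a))]: least fixpoint, start Z0 = Sat(AG ((r ∨ b) → (r ∨ ¬a))) = {m4, m7, m8}, add states in Sat(r) with some successor in Z. Z1 = {m1, m4, m6, m7, m8}; Z2 = {m1, m4, m5, m6, m7, m8}; fixed.
Sat(E[r U AG ((r ∨ b) → (r ∨ ¬a))]) = {m1, m4, m5, m6, m7, m8}
m2 ∉ Sat(E[r U AG ((r ∨ b) → (r ∨ ¬a))]) = {m1, m4, m5, m6, m7, m8}, so the formula does not hold at m2.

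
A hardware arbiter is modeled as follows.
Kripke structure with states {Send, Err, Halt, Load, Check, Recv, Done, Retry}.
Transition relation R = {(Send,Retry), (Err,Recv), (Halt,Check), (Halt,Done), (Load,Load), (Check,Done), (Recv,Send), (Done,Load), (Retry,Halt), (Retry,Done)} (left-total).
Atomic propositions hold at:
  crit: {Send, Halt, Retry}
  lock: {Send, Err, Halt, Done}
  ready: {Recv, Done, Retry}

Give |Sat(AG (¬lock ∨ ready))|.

3

Sat(¬lock) = {Load, Check, Recv, Retry}
Sat(¬lock ∨ ready) = {Load, Check, Recv, Done, Retry}
AG (¬lock ∨ ready): greatest fixpoint, start Z0 = {Load, Check, Recv, Done, Retry}, keep only states in Sat with every successor in Z. Z1 = {Load, Check, Done}; fixed.
Sat(AG (¬lock ∨ ready)) = {Load, Check, Done}
|Sat(AG (¬lock ∨ ready))| = |{Load, Check, Done}| = 3.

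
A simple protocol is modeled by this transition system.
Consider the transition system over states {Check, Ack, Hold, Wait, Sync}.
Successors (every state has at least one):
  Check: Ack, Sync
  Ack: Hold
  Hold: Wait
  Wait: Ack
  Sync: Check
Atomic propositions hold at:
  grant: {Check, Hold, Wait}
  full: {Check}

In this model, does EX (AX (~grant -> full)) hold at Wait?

Yes

Sat(~grant) = {Ack, Sync}
Sat(~grant -> full) = {Check, Hold, Wait}
Sat(AX (~grant -> full)) = {s : every successor in {Check, Hold, Wait}} = {Ack, Hold, Sync}
Sat(EX (AX (~grant -> full))) = {s : some successor in {Ack, Hold, Sync}} = {Check, Ack, Wait}
Wait ∈ Sat(EX (AX (~grant -> full))) = {Check, Ack, Wait}, so the formula holds at Wait.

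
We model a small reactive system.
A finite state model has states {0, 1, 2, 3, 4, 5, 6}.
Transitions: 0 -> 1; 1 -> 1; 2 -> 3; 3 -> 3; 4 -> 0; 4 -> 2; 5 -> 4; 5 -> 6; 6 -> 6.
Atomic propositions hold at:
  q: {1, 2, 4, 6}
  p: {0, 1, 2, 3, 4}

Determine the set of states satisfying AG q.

{1, 6}

AG q: greatest fixpoint, start Z0 = {1, 2, 4, 6}, keep only states in Sat with every successor in Z. Z1 = {1, 6}; fixed.
Sat(AG q) = {1, 6}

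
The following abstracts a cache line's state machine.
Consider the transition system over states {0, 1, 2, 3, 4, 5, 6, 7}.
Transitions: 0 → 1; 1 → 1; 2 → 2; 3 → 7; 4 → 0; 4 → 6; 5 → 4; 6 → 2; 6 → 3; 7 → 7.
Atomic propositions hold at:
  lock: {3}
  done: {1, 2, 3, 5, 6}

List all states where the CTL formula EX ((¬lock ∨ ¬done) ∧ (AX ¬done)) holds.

Sat(¬lock) = {0, 1, 2, 4, 5, 6, 7}
Sat(¬done) = {0, 4, 7}
Sat(¬lock ∨ ¬done) = {0, 1, 2, 4, 5, 6, 7}
Sat(AX ¬done) = {s : every successor in {0, 4, 7}} = {3, 5, 7}
Sat((¬lock ∨ ¬done) ∧ (AX ¬done)) = {5, 7}
Sat(EX ((¬lock ∨ ¬done) ∧ (AX ¬done))) = {s : some successor in {5, 7}} = {3, 7}

{3, 7}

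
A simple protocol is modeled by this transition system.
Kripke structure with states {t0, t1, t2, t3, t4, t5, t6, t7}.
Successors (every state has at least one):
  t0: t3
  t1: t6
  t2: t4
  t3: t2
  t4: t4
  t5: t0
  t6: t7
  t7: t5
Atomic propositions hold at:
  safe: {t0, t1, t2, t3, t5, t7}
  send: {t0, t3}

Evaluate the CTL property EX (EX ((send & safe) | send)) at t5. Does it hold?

Sat(send & safe) = {t0, t3}
Sat((send & safe) | send) = {t0, t3}
Sat(EX ((send & safe) | send)) = {s : some successor in {t0, t3}} = {t0, t5}
Sat(EX (EX ((send & safe) | send))) = {s : some successor in {t0, t5}} = {t5, t7}
t5 ∈ Sat(EX (EX ((send & safe) | send))) = {t5, t7}, so the formula holds at t5.

Yes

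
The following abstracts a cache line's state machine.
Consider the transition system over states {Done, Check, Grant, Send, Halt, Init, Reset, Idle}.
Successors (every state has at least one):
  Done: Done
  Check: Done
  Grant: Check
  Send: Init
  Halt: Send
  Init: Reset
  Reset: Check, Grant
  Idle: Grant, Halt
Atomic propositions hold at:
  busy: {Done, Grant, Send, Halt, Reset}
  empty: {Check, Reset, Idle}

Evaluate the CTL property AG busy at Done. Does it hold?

AG busy: greatest fixpoint, start Z0 = {Done, Grant, Send, Halt, Reset}, keep only states in Sat with every successor in Z. Z1 = {Done, Halt}; Z2 = {Done}; fixed.
Sat(AG busy) = {Done}
Done ∈ Sat(AG busy) = {Done}, so the formula holds at Done.

Yes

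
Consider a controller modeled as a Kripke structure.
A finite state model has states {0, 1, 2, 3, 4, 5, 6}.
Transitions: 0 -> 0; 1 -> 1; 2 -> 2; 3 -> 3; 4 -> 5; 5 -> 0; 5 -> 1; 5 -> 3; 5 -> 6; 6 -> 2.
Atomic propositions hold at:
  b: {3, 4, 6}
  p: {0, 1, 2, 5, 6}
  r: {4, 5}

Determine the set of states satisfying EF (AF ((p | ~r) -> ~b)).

{0, 1, 2, 4, 5, 6}

Sat(~r) = {0, 1, 2, 3, 6}
Sat(p | ~r) = {0, 1, 2, 3, 5, 6}
Sat(~b) = {0, 1, 2, 5}
Sat((p | ~r) -> ~b) = {0, 1, 2, 4, 5}
AF ((p | ~r) -> ~b): least fixpoint, start Z0 = {0, 1, 2, 4, 5}, add states with every successor in Z. Z1 = {0, 1, 2, 4, 5, 6}; fixed.
Sat(AF ((p | ~r) -> ~b)) = {0, 1, 2, 4, 5, 6}
EF (AF ((p | ~r) -> ~b)): least fixpoint, start Z0 = {0, 1, 2, 4, 5, 6}, add states with some successor in Z. Already a fixed point.
Sat(EF (AF ((p | ~r) -> ~b))) = {0, 1, 2, 4, 5, 6}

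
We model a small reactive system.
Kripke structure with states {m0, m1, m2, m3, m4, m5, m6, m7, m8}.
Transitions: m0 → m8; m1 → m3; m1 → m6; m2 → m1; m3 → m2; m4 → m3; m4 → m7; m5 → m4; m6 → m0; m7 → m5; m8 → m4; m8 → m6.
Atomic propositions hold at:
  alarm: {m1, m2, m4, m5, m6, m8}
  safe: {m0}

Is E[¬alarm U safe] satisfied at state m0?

Sat(¬alarm) = {m0, m3, m7}
E[¬alarm U safe]: least fixpoint, start Z0 = Sat(safe) = {m0}, add states in Sat(¬alarm) with some successor in Z. Already a fixed point.
Sat(E[¬alarm U safe]) = {m0}
m0 ∈ Sat(E[¬alarm U safe]) = {m0}, so the formula holds at m0.

Yes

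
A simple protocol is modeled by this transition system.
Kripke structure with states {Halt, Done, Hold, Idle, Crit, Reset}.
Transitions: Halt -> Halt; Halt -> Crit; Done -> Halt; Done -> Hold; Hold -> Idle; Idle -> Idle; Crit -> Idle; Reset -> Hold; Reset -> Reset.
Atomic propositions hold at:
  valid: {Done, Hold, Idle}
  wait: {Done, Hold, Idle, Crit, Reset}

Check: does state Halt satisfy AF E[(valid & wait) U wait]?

Sat(valid & wait) = {Done, Hold, Idle}
E[(valid & wait) U wait]: least fixpoint, start Z0 = Sat(wait) = {Done, Hold, Idle, Crit, Reset}, add states in Sat(valid & wait) with some successor in Z. Already a fixed point.
Sat(E[(valid & wait) U wait]) = {Done, Hold, Idle, Crit, Reset}
AF E[(valid & wait) U wait]: least fixpoint, start Z0 = {Done, Hold, Idle, Crit, Reset}, add states with every successor in Z. Already a fixed point.
Sat(AF E[(valid & wait) U wait]) = {Done, Hold, Idle, Crit, Reset}
Halt ∉ Sat(AF E[(valid & wait) U wait]) = {Done, Hold, Idle, Crit, Reset}, so the formula does not hold at Halt.

No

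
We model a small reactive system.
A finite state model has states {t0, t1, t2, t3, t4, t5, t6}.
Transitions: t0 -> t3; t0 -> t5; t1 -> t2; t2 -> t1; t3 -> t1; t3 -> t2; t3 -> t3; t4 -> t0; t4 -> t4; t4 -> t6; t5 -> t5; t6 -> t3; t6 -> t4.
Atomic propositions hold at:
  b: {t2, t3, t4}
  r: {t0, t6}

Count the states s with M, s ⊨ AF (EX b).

6

Sat(EX b) = {s : some successor in {t2, t3, t4}} = {t0, t1, t3, t4, t6}
AF (EX b): least fixpoint, start Z0 = {t0, t1, t3, t4, t6}, add states with every successor in Z. Z1 = {t0, t1, t2, t3, t4, t6}; fixed.
Sat(AF (EX b)) = {t0, t1, t2, t3, t4, t6}
|Sat(AF (EX b))| = |{t0, t1, t2, t3, t4, t6}| = 6.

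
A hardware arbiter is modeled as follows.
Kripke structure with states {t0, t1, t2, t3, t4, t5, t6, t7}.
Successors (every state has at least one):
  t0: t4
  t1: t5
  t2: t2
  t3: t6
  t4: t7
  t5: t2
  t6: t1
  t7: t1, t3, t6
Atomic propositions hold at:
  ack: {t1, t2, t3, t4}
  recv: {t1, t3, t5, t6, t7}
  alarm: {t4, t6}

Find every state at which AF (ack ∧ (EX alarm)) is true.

{t3}

Sat(EX alarm) = {s : some successor in {t4, t6}} = {t0, t3, t7}
Sat(ack ∧ (EX alarm)) = {t3}
AF (ack ∧ (EX alarm)): least fixpoint, start Z0 = {t3}, add states with every successor in Z. Already a fixed point.
Sat(AF (ack ∧ (EX alarm))) = {t3}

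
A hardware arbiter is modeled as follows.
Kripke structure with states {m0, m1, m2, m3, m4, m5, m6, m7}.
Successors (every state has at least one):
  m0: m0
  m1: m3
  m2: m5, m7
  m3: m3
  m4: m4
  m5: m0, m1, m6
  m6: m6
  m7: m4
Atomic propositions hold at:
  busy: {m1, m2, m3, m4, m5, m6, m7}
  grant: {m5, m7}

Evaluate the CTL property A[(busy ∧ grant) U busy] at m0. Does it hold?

Sat(busy ∧ grant) = {m5, m7}
A[(busy ∧ grant) U busy]: least fixpoint, start Z0 = Sat(busy) = {m1, m2, m3, m4, m5, m6, m7}, add states in Sat(busy ∧ grant) with every successor in Z. Already a fixed point.
Sat(A[(busy ∧ grant) U busy]) = {m1, m2, m3, m4, m5, m6, m7}
m0 ∉ Sat(A[(busy ∧ grant) U busy]) = {m1, m2, m3, m4, m5, m6, m7}, so the formula does not hold at m0.

No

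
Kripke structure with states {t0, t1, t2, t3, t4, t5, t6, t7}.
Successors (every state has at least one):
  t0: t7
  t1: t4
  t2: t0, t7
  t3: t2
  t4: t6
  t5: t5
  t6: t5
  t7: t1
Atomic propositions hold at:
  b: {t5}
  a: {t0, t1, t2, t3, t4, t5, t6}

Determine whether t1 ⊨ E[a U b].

E[a U b]: least fixpoint, start Z0 = Sat(b) = {t5}, add states in Sat(a) with some successor in Z. Z1 = {t5, t6}; Z2 = {t4, t5, t6}; Z3 = {t1, t4, t5, t6}; fixed.
Sat(E[a U b]) = {t1, t4, t5, t6}
t1 ∈ Sat(E[a U b]) = {t1, t4, t5, t6}, so the formula holds at t1.

Yes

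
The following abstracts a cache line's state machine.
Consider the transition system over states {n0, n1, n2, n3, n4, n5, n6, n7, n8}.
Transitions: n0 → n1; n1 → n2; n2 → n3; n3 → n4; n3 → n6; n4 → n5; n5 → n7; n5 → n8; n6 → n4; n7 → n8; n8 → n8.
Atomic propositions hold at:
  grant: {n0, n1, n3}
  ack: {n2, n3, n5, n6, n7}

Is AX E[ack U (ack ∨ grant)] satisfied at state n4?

Sat(ack ∨ grant) = {n0, n1, n2, n3, n5, n6, n7}
E[ack U (ack ∨ grant)]: least fixpoint, start Z0 = Sat((ack ∨ grant)) = {n0, n1, n2, n3, n5, n6, n7}, add states in Sat(ack) with some successor in Z. Already a fixed point.
Sat(E[ack U (ack ∨ grant)]) = {n0, n1, n2, n3, n5, n6, n7}
Sat(AX E[ack U (ack ∨ grant)]) = {s : every successor in {n0, n1, n2, n3, n5, n6, n7}} = {n0, n1, n2, n4}
n4 ∈ Sat(AX E[ack U (ack ∨ grant)]) = {n0, n1, n2, n4}, so the formula holds at n4.

Yes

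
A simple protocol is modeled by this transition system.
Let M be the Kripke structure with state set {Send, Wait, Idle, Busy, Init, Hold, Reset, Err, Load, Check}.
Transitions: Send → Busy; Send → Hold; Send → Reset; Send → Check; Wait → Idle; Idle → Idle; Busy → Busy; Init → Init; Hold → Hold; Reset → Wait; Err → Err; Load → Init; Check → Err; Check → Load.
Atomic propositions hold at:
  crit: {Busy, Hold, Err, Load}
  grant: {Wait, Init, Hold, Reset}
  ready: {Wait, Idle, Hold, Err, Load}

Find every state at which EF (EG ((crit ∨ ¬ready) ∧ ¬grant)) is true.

Sat(¬ready) = {Send, Busy, Init, Reset, Check}
Sat(crit ∨ ¬ready) = {Send, Busy, Init, Hold, Reset, Err, Load, Check}
Sat(¬grant) = {Send, Idle, Busy, Err, Load, Check}
Sat((crit ∨ ¬ready) ∧ ¬grant) = {Send, Busy, Err, Load, Check}
EG ((crit ∨ ¬ready) ∧ ¬grant): greatest fixpoint, start Z0 = {Send, Busy, Err, Load, Check}, keep only states in Sat with some successor in Z. Z1 = {Send, Busy, Err, Check}; fixed.
Sat(EG ((crit ∨ ¬ready) ∧ ¬grant)) = {Send, Busy, Err, Check}
EF (EG ((crit ∨ ¬ready) ∧ ¬grant)): least fixpoint, start Z0 = {Send, Busy, Err, Check}, add states with some successor in Z. Already a fixed point.
Sat(EF (EG ((crit ∨ ¬ready) ∧ ¬grant))) = {Send, Busy, Err, Check}

{Send, Busy, Err, Check}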